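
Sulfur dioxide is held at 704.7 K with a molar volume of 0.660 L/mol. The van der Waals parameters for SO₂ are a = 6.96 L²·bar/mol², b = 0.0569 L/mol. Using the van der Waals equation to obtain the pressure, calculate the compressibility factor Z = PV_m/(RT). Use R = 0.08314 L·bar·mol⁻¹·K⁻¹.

Z ≈ 0.9144

P = RT/(V_m − b) − a/V_m² = (0.08314)(704.7)/(0.660 − 0.0569) − 6.96/(0.660)²
  = 58.589/0.60310 − 15.978 = 97.146 − 15.978 = 81.168 bar
Z = PV_m/(RT) = (81.168)(0.660)/((0.08314)(704.7)) = 53.571/58.589 = 0.9144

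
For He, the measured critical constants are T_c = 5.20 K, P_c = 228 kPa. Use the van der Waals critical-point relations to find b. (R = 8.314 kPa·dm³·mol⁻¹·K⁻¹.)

b ≈ 0.02370 dm³/mol

From T_c = 8a/(27Rb) and P_c = a/(27b²): b = R T_c/(8 P_c).
b = (8.314)(5.20)/(8×228) = 43.233/1824.0 = 0.02370 dm³/mol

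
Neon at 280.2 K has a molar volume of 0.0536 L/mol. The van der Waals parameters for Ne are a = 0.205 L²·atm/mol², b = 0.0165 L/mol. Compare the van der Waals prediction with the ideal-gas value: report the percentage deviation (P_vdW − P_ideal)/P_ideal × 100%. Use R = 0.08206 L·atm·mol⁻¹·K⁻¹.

27.84 %

Ideal: P_ideal = RT/V_m = (0.08206)(280.2)/0.0536 = 428.978 atm
vdW: P = RT/(V_m − b) − a/V_m² = 22.9932/0.0371000 − 0.205/0.00287296 = 619.763 − 71.3550 = 548.408 atm
% deviation = (548.408 − 428.978)/428.978 × 100% = 27.84%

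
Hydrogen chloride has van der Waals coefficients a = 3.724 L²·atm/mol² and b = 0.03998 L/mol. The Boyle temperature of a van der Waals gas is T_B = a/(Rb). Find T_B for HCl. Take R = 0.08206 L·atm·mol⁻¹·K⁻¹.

T_B ≈ 1135 K

For a van der Waals gas the second virial coefficient B₂ = b − a/(RT) vanishes at T_B = a/(Rb).
T_B = 3.724/(0.08206×0.03998) = 3.724/0.0032808 = 1135 K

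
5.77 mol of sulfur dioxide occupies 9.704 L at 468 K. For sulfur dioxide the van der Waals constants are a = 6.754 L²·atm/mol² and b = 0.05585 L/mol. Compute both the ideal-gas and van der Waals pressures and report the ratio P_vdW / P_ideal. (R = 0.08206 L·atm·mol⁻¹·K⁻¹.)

P_vdW / P_ideal ≈ 0.9298

Ideal: P_ideal = nRT/V = (5.77)(0.08206)(468)/9.704 = 22.8351 atm
vdW: P = nRT/(V − nb) − a n²/V² = 221.592/9.38175 − 224.860/94.1676 = 23.6195 − 2.38787 = 21.2316 atm
Ratio = 21.2316/22.8351 = 0.9298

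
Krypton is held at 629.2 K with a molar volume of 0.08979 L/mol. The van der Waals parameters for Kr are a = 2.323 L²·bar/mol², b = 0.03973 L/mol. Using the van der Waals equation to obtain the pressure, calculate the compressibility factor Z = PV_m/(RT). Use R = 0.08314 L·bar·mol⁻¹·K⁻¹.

P = RT/(V_m − b) − a/V_m² = (0.08314)(629.2)/(0.08979 − 0.03973) − 2.323/(0.08979)²
  = 52.312/0.050060 − 288.13 = 1045.0 − 288.13 = 756.9 bar
Z = PV_m/(RT) = (756.9)(0.08979)/((0.08314)(629.2)) = 67.962/52.312 = 1.299

Z ≈ 1.299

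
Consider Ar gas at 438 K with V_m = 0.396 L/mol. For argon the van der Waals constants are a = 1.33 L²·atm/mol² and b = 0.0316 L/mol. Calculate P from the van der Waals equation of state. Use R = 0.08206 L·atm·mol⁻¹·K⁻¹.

P = RT/(V_m − b) − a/V_m²
RT/(V_m − b) = (0.08206)(438)/(0.396 − 0.0316) = 35.942/0.36440 = 98.633 atm
a/V_m² = 1.33/(0.396)² = 8.4813 atm
P = 98.633 − 8.4813 = 90.15 atm

P ≈ 90.15 atm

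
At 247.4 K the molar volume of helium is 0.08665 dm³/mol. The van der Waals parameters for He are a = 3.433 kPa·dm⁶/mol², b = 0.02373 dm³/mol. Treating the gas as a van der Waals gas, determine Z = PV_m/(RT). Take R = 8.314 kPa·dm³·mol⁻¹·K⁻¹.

Z ≈ 1.358

P = RT/(V_m − b) − a/V_m² = (8.314)(247.4)/(0.08665 − 0.02373) − 3.433/(0.08665)²
  = 2056.9/0.062920 − 457.23 = 32691 − 457.23 = 32234 kPa
Z = PV_m/(RT) = (32234)(0.08665)/((8.314)(247.4)) = 2793.1/2056.9 = 1.358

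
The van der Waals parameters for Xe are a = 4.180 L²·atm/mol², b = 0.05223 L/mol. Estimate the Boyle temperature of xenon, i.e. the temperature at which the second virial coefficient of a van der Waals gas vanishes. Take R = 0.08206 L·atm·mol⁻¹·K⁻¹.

For a van der Waals gas the second virial coefficient B₂ = b − a/(RT) vanishes at T_B = a/(Rb).
T_B = 4.180/(0.08206×0.05223) = 4.180/0.0042860 = 975.3 K

T_B ≈ 975.3 K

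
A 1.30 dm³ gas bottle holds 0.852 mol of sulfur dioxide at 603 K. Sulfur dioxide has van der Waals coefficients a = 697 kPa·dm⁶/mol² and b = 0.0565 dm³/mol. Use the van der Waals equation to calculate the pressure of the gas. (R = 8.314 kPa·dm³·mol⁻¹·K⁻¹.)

P = nRT/(V − nb) − a n²/V²
nRT/(V − nb) = (0.852)(8.314)(603)/(1.30 − 0.852×0.0565) = 4271.4/1.2519 = 3411.9 kPa
a n²/V² = (697)(0.852)²/(1.30)² = 299.38 kPa
P = 3411.9 − 299.38 = 3113 kPa

P ≈ 3113 kPa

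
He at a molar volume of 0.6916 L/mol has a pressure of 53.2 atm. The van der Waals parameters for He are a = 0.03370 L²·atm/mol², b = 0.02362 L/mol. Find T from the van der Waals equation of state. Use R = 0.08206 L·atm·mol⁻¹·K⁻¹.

T ≈ 433.6 K

T = (P + a/V_m²)(V_m − b)/R
P + a/V_m² = 53.2 + 0.03370/(0.6916)² = 53.270 atm
V_m − b = 0.6916 − 0.02362 = 0.66798 L/mol
T = (53.270)(0.66798)/0.08206 = 433.6 K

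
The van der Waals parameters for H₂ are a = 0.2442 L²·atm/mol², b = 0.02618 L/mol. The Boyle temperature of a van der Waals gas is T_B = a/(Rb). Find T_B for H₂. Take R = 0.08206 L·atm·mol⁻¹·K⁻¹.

T_B ≈ 113.7 K

For a van der Waals gas the second virial coefficient B₂ = b − a/(RT) vanishes at T_B = a/(Rb).
T_B = 0.2442/(0.08206×0.02618) = 0.2442/0.0021483 = 113.7 K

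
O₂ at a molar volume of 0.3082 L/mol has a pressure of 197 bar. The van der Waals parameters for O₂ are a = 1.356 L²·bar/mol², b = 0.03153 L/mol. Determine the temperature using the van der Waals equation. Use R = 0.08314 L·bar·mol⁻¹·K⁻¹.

T ≈ 703.1 K

T = (P + a/V_m²)(V_m − b)/R
P + a/V_m² = 197 + 1.356/(0.3082)² = 211.28 bar
V_m − b = 0.3082 − 0.03153 = 0.27667 L/mol
T = (211.28)(0.27667)/0.08314 = 703.1 K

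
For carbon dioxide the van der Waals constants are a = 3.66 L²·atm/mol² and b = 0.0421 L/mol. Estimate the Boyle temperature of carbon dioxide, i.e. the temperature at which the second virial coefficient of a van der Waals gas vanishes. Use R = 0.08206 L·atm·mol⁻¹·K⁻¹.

T_B ≈ 1059 K

For a van der Waals gas the second virial coefficient B₂ = b − a/(RT) vanishes at T_B = a/(Rb).
T_B = 3.66/(0.08206×0.0421) = 3.66/0.0034547 = 1059 K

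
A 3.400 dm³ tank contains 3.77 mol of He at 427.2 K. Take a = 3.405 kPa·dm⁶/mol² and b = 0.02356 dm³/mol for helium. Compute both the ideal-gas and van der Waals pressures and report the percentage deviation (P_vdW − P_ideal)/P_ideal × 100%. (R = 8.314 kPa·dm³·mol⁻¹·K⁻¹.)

Ideal: P_ideal = nRT/V = (3.77)(8.314)(427.2)/3.400 = 3938.25 kPa
vdW: P = nRT/(V − nb) − a n²/V² = 13390.1/3.31118 − 48.3949/11.5600 = 4043.91 − 4.18641 = 4039.72 kPa
% deviation = (4039.72 − 3938.25)/3938.25 × 100% = 2.58%

2.58 %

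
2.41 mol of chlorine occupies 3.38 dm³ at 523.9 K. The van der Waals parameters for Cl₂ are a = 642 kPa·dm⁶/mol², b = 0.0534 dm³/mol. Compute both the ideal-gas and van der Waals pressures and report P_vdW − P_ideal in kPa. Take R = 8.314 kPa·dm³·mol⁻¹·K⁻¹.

ΔP ≈ -203.5 kPa

Ideal: P_ideal = nRT/V = (2.41)(8.314)(523.9)/3.38 = 3105.69 kPa
vdW: P = nRT/(V − nb) − a n²/V² = 10497.2/3.25131 − 3728.80/11.4244 = 3228.61 − 326.389 = 2902.22 kPa
ΔP = 2902.22 − 3105.69 = -203.5 kPa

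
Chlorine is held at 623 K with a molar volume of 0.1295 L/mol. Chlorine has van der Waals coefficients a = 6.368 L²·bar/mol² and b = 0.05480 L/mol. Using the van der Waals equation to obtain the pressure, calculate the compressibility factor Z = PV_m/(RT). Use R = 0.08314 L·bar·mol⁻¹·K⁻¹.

Z ≈ 0.7842

P = RT/(V_m − b) − a/V_m² = (0.08314)(623)/(0.1295 − 0.05480) − 6.368/(0.1295)²
  = 51.796/0.074700 − 379.72 = 693.39 − 379.72 = 313.67 bar
Z = PV_m/(RT) = (313.67)(0.1295)/((0.08314)(623)) = 40.620/51.796 = 0.7842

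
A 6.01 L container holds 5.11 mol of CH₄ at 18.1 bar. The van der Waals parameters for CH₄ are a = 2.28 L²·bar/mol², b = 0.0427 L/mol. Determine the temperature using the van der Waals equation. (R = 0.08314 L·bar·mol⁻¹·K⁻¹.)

T = (P + a n²/V²)(V − nb)/(nR)
P + a n²/V² = 18.1 + (2.28)(5.11)²/(6.01)² = 19.748 bar
V − nb = 6.01 − (5.11)(0.0427) = 5.7918 L
T = (19.748)(5.7918)/((5.11)(0.08314)) = 269.2 K

T ≈ 269.2 K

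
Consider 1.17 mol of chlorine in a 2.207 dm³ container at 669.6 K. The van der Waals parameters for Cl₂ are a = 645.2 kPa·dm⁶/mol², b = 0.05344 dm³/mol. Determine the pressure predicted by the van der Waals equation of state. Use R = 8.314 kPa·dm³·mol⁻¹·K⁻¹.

P ≈ 2856 kPa

P = nRT/(V − nb) − a n²/V²
nRT/(V − nb) = (1.17)(8.314)(669.6)/(2.207 − 1.17×0.05344) = 6513.5/2.1445 = 3037.3 kPa
a n²/V² = (645.2)(1.17)²/(2.207)² = 181.33 kPa
P = 3037.3 − 181.33 = 2856 kPa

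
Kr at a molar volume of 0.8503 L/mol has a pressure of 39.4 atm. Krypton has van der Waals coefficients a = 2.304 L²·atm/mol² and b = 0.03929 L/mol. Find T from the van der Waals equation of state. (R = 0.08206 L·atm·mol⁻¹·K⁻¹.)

T = (P + a/V_m²)(V_m − b)/R
P + a/V_m² = 39.4 + 2.304/(0.8503)² = 42.587 atm
V_m − b = 0.8503 − 0.03929 = 0.81101 L/mol
T = (42.587)(0.81101)/0.08206 = 420.9 K

T ≈ 420.9 K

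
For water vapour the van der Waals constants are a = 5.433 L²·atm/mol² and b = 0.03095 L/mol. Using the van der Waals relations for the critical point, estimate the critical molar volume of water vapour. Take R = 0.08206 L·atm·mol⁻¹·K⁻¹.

For a van der Waals gas, V_m,c = 3b.
V_m,c = 3×0.03095 = 0.09285 L/mol

V_m,c ≈ 0.09285 L/mol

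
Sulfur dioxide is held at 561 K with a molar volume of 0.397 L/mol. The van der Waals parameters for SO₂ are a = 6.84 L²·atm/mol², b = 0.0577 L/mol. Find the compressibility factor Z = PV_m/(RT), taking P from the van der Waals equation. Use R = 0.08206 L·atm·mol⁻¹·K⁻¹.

Z ≈ 0.7958

P = RT/(V_m − b) − a/V_m² = (0.08206)(561)/(0.397 − 0.0577) − 6.84/(0.397)²
  = 46.036/0.33930 − 43.399 = 135.68 − 43.399 = 92.28 atm
Z = PV_m/(RT) = (92.28)(0.397)/((0.08206)(561)) = 36.635/46.036 = 0.7958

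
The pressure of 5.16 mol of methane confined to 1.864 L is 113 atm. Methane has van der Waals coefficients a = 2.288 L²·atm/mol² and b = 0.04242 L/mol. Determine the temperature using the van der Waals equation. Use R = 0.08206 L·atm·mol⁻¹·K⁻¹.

T = (P + a n²/V²)(V − nb)/(nR)
P + a n²/V² = 113 + (2.288)(5.16)²/(1.864)² = 130.53 atm
V − nb = 1.864 − (5.16)(0.04242) = 1.6451 L
T = (130.53)(1.6451)/((5.16)(0.08206)) = 507.1 K

T ≈ 507.1 K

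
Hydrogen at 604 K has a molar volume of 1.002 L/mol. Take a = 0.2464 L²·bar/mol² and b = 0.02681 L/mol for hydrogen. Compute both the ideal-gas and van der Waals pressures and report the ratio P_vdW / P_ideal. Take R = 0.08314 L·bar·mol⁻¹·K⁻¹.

Ideal: P_ideal = RT/V_m = (0.08314)(604)/1.002 = 50.1163 bar
vdW: P = RT/(V_m − b) − a/V_m² = 50.2166/0.975190 − 0.2464/1.00400 = 51.4942 − 0.245418 = 51.2488 bar
Ratio = 51.2488/50.1163 = 1.023

P_vdW / P_ideal ≈ 1.023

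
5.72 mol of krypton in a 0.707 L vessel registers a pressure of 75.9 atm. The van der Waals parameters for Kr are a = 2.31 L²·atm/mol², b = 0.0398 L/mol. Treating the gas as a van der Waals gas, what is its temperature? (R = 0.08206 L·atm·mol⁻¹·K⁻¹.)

T ≈ 231.9 K

T = (P + a n²/V²)(V − nb)/(nR)
P + a n²/V² = 75.9 + (2.31)(5.72)²/(0.707)² = 227.10 atm
V − nb = 0.707 − (5.72)(0.0398) = 0.47934 L
T = (227.10)(0.47934)/((5.72)(0.08206)) = 231.9 K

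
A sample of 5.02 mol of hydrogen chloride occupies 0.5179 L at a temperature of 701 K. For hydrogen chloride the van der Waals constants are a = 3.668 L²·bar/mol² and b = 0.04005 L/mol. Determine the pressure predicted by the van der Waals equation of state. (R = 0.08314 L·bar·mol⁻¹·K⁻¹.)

P ≈ 578.8 bar

P = nRT/(V − nb) − a n²/V²
nRT/(V − nb) = (5.02)(0.08314)(701)/(0.5179 − 5.02×0.04005) = 292.57/0.31685 = 923.37 bar
a n²/V² = (3.668)(5.02)²/(0.5179)² = 344.62 bar
P = 923.37 − 344.62 = 578.8 bar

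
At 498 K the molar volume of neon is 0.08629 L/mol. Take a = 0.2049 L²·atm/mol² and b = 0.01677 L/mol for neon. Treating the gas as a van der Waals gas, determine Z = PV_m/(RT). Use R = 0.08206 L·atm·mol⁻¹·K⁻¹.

P = RT/(V_m − b) − a/V_m² = (0.08206)(498)/(0.08629 − 0.01677) − 0.2049/(0.08629)²
  = 40.866/0.069520 − 27.518 = 587.83 − 27.518 = 560.31 atm
Z = PV_m/(RT) = (560.31)(0.08629)/((0.08206)(498)) = 48.349/40.866 = 1.183

Z ≈ 1.183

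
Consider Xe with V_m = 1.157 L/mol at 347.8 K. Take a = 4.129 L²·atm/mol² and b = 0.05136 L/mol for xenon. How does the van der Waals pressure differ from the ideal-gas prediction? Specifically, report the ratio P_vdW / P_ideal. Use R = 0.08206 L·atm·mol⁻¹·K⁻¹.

P_vdW / P_ideal ≈ 0.9214

Ideal: P_ideal = RT/V_m = (0.08206)(347.8)/1.157 = 24.6676 atm
vdW: P = RT/(V_m − b) − a/V_m² = 28.5405/1.10564 − 4.129/1.33865 = 25.8136 − 3.08445 = 22.7292 atm
Ratio = 22.7292/24.6676 = 0.9214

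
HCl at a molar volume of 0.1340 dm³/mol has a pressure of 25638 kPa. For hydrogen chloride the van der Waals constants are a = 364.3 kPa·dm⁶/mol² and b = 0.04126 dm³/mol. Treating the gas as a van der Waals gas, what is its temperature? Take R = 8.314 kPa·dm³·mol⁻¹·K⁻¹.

T ≈ 512.3 K

T = (P + a/V_m²)(V_m − b)/R
P + a/V_m² = 25638 + 364.3/(0.1340)² = 45926 kPa
V_m − b = 0.1340 − 0.04126 = 0.092740 dm³/mol
T = (45926)(0.092740)/8.314 = 512.3 K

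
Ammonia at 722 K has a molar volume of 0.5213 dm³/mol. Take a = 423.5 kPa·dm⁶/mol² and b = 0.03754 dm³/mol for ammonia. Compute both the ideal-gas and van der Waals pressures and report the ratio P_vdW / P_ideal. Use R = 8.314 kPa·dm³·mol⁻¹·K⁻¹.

Ideal: P_ideal = RT/V_m = (8.314)(722)/0.5213 = 11514.9 kPa
vdW: P = RT/(V_m − b) − a/V_m² = 6002.71/0.483760 − 423.5/0.271754 = 12408.4 − 1558.39 = 10850.0 kPa
Ratio = 10850.0/11514.9 = 0.9423

P_vdW / P_ideal ≈ 0.9423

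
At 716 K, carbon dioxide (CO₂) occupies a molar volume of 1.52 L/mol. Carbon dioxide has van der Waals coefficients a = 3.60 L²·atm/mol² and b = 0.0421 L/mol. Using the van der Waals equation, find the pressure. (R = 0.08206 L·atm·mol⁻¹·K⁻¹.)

P = RT/(V_m − b) − a/V_m²
RT/(V_m − b) = (0.08206)(716)/(1.52 − 0.0421) = 58.755/1.4779 = 39.756 atm
a/V_m² = 3.60/(1.52)² = 1.5582 atm
P = 39.756 − 1.5582 = 38.20 atm

P ≈ 38.20 atm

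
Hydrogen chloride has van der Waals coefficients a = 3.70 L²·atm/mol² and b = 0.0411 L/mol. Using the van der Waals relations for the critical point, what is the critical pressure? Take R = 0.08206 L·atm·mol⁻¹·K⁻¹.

P_c ≈ 81.12 atm

For a van der Waals gas, P_c = a/(27b²).
P_c = 3.70/(27×(0.0411)²) = 3.70/0.045609 = 81.12 atm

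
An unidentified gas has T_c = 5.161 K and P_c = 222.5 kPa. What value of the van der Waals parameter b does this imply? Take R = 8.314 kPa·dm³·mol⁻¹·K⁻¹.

From T_c = 8a/(27Rb) and P_c = a/(27b²): b = R T_c/(8 P_c).
b = (8.314)(5.161)/(8×222.5) = 42.909/1780.0 = 0.02411 dm³/mol

b ≈ 0.02411 dm³/mol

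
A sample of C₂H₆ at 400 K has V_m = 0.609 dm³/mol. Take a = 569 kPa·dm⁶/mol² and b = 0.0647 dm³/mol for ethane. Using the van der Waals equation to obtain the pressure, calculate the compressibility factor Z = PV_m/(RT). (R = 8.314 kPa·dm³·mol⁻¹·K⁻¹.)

P = RT/(V_m − b) − a/V_m² = (8.314)(400)/(0.609 − 0.0647) − 569/(0.609)²
  = 3325.6/0.54430 − 1534.2 = 6109.9 − 1534.2 = 4575.7 kPa
Z = PV_m/(RT) = (4575.7)(0.609)/((8.314)(400)) = 2786.6/3325.6 = 0.8379

Z ≈ 0.8379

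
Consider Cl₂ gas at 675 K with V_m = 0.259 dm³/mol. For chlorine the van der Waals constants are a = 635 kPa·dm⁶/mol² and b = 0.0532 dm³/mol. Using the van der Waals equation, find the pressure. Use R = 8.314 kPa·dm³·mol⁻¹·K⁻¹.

P ≈ 17803 kPa

P = RT/(V_m − b) − a/V_m²
RT/(V_m − b) = (8.314)(675)/(0.259 − 0.0532) = 5612.0/0.20580 = 27269 kPa
a/V_m² = 635/(0.259)² = 9466.2 kPa
P = 27269 − 9466.2 = 17803 kPa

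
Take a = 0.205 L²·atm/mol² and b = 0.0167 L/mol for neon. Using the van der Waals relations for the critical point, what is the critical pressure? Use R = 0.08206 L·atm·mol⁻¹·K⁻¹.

For a van der Waals gas, P_c = a/(27b²).
P_c = 0.205/(27×(0.0167)²) = 0.205/0.0075300 = 27.22 atm

P_c ≈ 27.22 atm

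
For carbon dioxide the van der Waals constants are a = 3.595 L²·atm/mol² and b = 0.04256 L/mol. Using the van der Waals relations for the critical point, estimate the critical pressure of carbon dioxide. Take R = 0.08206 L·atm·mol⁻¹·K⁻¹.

P_c ≈ 73.51 atm

For a van der Waals gas, P_c = a/(27b²).
P_c = 3.595/(27×(0.04256)²) = 3.595/0.048907 = 73.51 atm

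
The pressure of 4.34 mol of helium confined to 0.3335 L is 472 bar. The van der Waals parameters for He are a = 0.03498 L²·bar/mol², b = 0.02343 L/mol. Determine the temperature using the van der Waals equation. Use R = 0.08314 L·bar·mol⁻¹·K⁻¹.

T = (P + a n²/V²)(V − nb)/(nR)
P + a n²/V² = 472 + (0.03498)(4.34)²/(0.3335)² = 477.92 bar
V − nb = 0.3335 − (4.34)(0.02343) = 0.23181 L
T = (477.92)(0.23181)/((4.34)(0.08314)) = 307.0 K

T ≈ 307.0 K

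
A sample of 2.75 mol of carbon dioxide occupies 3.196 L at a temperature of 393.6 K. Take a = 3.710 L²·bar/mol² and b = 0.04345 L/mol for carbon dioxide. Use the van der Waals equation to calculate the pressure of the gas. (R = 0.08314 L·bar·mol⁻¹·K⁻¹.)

P ≈ 26.50 bar

P = nRT/(V − nb) − a n²/V²
nRT/(V − nb) = (2.75)(0.08314)(393.6)/(3.196 − 2.75×0.04345) = 89.991/3.0765 = 29.251 bar
a n²/V² = (3.710)(2.75)²/(3.196)² = 2.7468 bar
P = 29.251 − 2.7468 = 26.50 bar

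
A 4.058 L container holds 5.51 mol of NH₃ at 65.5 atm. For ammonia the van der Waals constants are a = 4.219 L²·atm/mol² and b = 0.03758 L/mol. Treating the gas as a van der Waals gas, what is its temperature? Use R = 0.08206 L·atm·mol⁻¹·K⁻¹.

T ≈ 624.1 K

T = (P + a n²/V²)(V − nb)/(nR)
P + a n²/V² = 65.5 + (4.219)(5.51)²/(4.058)² = 73.278 atm
V − nb = 4.058 − (5.51)(0.03758) = 3.8509 L
T = (73.278)(3.8509)/((5.51)(0.08206)) = 624.1 K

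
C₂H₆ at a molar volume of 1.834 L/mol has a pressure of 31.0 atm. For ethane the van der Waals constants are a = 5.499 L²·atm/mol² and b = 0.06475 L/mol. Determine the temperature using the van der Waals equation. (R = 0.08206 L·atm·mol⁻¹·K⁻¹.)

T ≈ 703.6 K

T = (P + a/V_m²)(V_m − b)/R
P + a/V_m² = 31.0 + 5.499/(1.834)² = 32.635 atm
V_m − b = 1.834 − 0.06475 = 1.7693 L/mol
T = (32.635)(1.7693)/0.08206 = 703.6 K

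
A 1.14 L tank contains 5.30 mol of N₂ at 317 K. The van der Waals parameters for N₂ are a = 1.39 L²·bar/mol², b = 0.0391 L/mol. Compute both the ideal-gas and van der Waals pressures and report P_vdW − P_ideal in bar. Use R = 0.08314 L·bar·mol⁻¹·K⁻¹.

Ideal: P_ideal = nRT/V = (5.30)(0.08314)(317)/1.14 = 122.529 bar
vdW: P = nRT/(V − nb) − a n²/V² = 139.684/0.932770 − 39.0451/1.29960 = 149.752 − 30.0439 = 119.708 bar
ΔP = 119.708 − 122.529 = -2.82 bar

ΔP ≈ -2.82 bar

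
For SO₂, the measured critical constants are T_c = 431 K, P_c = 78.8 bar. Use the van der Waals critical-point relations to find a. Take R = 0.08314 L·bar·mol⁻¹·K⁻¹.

From T_c = 8a/(27Rb) and P_c = a/(27b²): a = 27 R² T_c²/(64 P_c).
a = 27×(0.08314)²×(431)²/(64×78.8) = 34669/5043.2 = 6.874 L²·bar/mol²

a ≈ 6.874 L²·bar/mol²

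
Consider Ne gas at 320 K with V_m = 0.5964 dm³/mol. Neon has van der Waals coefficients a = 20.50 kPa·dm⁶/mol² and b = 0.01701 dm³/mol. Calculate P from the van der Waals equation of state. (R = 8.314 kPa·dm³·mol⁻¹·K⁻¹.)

P ≈ 4534 kPa

P = RT/(V_m − b) − a/V_m²
RT/(V_m − b) = (8.314)(320)/(0.5964 − 0.01701) = 2660.5/0.57939 = 4591.9 kPa
a/V_m² = 20.50/(0.5964)² = 57.634 kPa
P = 4591.9 − 57.634 = 4534 kPa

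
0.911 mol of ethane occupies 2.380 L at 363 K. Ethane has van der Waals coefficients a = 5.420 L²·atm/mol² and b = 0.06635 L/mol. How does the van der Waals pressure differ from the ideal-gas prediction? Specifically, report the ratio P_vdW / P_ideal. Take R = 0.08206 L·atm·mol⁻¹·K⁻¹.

Ideal: P_ideal = nRT/V = (0.911)(0.08206)(363)/2.380 = 11.4020 atm
vdW: P = nRT/(V − nb) − a n²/V² = 27.1367/2.31956 − 4.49817/5.66440 = 11.6991 − 0.794112 = 10.9050 atm
Ratio = 10.9050/11.4020 = 0.9564

P_vdW / P_ideal ≈ 0.9564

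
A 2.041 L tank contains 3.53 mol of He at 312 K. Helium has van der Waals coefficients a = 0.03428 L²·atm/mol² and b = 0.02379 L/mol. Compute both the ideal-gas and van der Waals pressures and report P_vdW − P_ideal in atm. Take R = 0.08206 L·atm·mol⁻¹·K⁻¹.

Ideal: P_ideal = nRT/V = (3.53)(0.08206)(312)/2.041 = 44.2810 atm
vdW: P = nRT/(V − nb) − a n²/V² = 90.3776/1.95702 − 0.427160/4.16568 = 46.1812 − 0.102543 = 46.0787 atm
ΔP = 46.0787 − 44.2810 = 1.798 atm

ΔP ≈ 1.798 atm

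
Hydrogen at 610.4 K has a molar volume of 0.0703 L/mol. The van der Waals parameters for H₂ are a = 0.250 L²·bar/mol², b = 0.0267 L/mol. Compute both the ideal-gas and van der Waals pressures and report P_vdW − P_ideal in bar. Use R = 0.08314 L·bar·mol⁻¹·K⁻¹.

ΔP ≈ 391.5 bar

Ideal: P_ideal = RT/V_m = (0.08314)(610.4)/0.0703 = 721.887 bar
vdW: P = RT/(V_m − b) − a/V_m² = 50.7487/0.0436000 − 0.250/0.00494209 = 1163.96 − 50.5859 = 1113.37 bar
ΔP = 1113.37 − 721.887 = 391.5 bar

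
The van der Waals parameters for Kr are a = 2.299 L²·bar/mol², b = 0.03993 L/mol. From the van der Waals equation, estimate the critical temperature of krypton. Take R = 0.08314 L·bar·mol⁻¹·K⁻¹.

For a van der Waals gas, T_c = 8a/(27Rb).
T_c = 8×2.299/(27×0.08314×0.03993) = 18.392/0.089634 = 205.2 K

T_c ≈ 205.2 K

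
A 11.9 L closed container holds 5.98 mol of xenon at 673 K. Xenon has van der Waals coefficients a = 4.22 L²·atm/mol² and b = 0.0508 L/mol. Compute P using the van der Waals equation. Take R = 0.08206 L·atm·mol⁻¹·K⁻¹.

P = nRT/(V − nb) − a n²/V²
nRT/(V − nb) = (5.98)(0.08206)(673)/(11.9 − 5.98×0.0508) = 330.25/11.596 = 28.480 atm
a n²/V² = (4.22)(5.98)²/(11.9)² = 1.0657 atm
P = 28.480 − 1.0657 = 27.41 atm

P ≈ 27.41 atm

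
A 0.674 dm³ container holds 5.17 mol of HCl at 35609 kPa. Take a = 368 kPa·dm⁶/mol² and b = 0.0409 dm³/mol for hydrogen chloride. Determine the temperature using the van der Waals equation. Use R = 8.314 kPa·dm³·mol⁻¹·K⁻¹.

T ≈ 616.2 K

T = (P + a n²/V²)(V − nb)/(nR)
P + a n²/V² = 35609 + (368)(5.17)²/(0.674)² = 57262 kPa
V − nb = 0.674 − (5.17)(0.0409) = 0.46255 dm³
T = (57262)(0.46255)/((5.17)(8.314)) = 616.2 K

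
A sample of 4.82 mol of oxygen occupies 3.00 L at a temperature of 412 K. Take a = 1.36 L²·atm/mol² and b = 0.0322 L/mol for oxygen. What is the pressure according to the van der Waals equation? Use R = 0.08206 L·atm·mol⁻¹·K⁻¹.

P = nRT/(V − nb) − a n²/V²
nRT/(V − nb) = (4.82)(0.08206)(412)/(3.00 − 4.82×0.0322) = 162.96/2.8448 = 57.283 atm
a n²/V² = (1.36)(4.82)²/(3.00)² = 3.5107 atm
P = 57.283 − 3.5107 = 53.77 atm

P ≈ 53.77 atm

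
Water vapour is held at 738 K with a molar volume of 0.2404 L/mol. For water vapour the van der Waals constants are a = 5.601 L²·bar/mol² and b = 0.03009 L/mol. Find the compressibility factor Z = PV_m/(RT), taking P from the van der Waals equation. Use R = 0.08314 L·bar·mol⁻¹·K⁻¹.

Z ≈ 0.7634

P = RT/(V_m − b) − a/V_m² = (0.08314)(738)/(0.2404 − 0.03009) − 5.601/(0.2404)²
  = 61.357/0.21031 − 96.916 = 291.75 − 96.916 = 194.83 bar
Z = PV_m/(RT) = (194.83)(0.2404)/((0.08314)(738)) = 46.837/61.357 = 0.7634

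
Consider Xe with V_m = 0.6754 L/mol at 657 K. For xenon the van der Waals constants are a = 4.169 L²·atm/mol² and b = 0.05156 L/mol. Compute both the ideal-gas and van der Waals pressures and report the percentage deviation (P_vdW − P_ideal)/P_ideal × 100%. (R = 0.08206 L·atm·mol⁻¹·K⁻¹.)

Ideal: P_ideal = RT/V_m = (0.08206)(657)/0.6754 = 79.8244 atm
vdW: P = RT/(V_m − b) − a/V_m² = 53.9134/0.623840 − 4.169/0.456165 = 86.4218 − 9.13924 = 77.2826 atm
% deviation = (77.2826 − 79.8244)/79.8244 × 100% = -3.18%

-3.18 %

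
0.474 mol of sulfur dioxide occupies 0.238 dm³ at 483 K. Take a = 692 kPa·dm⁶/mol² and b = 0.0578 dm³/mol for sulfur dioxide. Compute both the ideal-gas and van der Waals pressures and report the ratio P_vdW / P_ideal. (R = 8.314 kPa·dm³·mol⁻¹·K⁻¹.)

P_vdW / P_ideal ≈ 0.7869

Ideal: P_ideal = nRT/V = (0.474)(8.314)(483)/0.238 = 7997.58 kPa
vdW: P = nRT/(V − nb) − a n²/V² = 1903.42/0.210603 − 155.476/0.0566440 = 9037.95 − 2744.79 = 6293.16 kPa
Ratio = 6293.16/7997.58 = 0.7869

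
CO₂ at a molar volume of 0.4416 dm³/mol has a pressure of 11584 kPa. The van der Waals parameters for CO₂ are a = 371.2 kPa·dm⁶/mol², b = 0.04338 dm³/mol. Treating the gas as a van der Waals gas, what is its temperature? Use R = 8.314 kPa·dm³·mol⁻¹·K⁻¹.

T = (P + a/V_m²)(V_m − b)/R
P + a/V_m² = 11584 + 371.2/(0.4416)² = 13487 kPa
V_m − b = 0.4416 − 0.04338 = 0.39822 dm³/mol
T = (13487)(0.39822)/8.314 = 646.0 K

T ≈ 646.0 K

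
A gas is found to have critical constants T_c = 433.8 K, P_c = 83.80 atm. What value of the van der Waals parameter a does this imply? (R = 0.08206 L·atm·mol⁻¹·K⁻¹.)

a ≈ 6.379 L²·atm/mol²

From T_c = 8a/(27Rb) and P_c = a/(27b²): a = 27 R² T_c²/(64 P_c).
a = 27×(0.08206)²×(433.8)²/(64×83.80) = 34214/5363.2 = 6.379 L²·atm/mol²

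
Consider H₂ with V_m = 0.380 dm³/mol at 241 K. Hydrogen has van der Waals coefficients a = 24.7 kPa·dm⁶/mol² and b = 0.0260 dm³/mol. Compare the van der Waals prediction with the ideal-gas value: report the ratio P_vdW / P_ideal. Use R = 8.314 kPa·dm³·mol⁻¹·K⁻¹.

Ideal: P_ideal = RT/V_m = (8.314)(241)/0.380 = 5272.83 kPa
vdW: P = RT/(V_m − b) − a/V_m² = 2003.67/0.354000 − 24.7/0.144400 = 5660.08 − 171.053 = 5489.03 kPa
Ratio = 5489.03/5272.83 = 1.041

P_vdW / P_ideal ≈ 1.041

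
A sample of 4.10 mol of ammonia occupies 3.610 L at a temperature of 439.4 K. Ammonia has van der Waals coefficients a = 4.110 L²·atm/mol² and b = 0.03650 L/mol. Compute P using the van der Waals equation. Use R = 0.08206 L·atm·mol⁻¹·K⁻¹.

P ≈ 37.42 atm

P = nRT/(V − nb) − a n²/V²
nRT/(V − nb) = (4.10)(0.08206)(439.4)/(3.610 − 4.10×0.03650) = 147.83/3.4604 = 42.720 atm
a n²/V² = (4.110)(4.10)²/(3.610)² = 5.3015 atm
P = 42.720 − 5.3015 = 37.42 atm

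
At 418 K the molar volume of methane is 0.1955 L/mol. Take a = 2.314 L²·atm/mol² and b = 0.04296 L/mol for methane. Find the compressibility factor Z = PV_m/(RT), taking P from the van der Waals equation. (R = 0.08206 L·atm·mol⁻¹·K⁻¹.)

Z ≈ 0.9366

P = RT/(V_m − b) − a/V_m² = (0.08206)(418)/(0.1955 − 0.04296) − 2.314/(0.1955)²
  = 34.301/0.15254 − 60.544 = 224.87 − 60.544 = 164.33 atm
Z = PV_m/(RT) = (164.33)(0.1955)/((0.08206)(418)) = 32.127/34.301 = 0.9366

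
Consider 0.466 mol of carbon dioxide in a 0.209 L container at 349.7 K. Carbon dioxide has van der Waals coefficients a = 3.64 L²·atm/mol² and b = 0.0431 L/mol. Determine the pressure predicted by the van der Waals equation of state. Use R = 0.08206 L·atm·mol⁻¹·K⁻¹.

P ≈ 52.69 atm

P = nRT/(V − nb) − a n²/V²
nRT/(V − nb) = (0.466)(0.08206)(349.7)/(0.209 − 0.466×0.0431) = 13.373/0.18892 = 70.787 atm
a n²/V² = (3.64)(0.466)²/(0.209)² = 18.096 atm
P = 70.787 − 18.096 = 52.69 atm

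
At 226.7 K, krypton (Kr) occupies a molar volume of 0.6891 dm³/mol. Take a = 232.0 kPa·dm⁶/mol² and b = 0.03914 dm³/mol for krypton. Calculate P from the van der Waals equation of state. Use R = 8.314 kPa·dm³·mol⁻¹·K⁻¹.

P ≈ 2411 kPa

P = RT/(V_m − b) − a/V_m²
RT/(V_m − b) = (8.314)(226.7)/(0.6891 − 0.03914) = 1884.8/0.64996 = 2899.9 kPa
a/V_m² = 232.0/(0.6891)² = 488.57 kPa
P = 2899.9 − 488.57 = 2411 kPa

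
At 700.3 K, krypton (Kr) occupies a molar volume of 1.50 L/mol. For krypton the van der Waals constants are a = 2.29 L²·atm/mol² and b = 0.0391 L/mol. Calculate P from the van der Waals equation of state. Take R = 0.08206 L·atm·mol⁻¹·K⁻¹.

P = RT/(V_m − b) − a/V_m²
RT/(V_m − b) = (0.08206)(700.3)/(1.50 − 0.0391) = 57.467/1.4609 = 39.337 atm
a/V_m² = 2.29/(1.50)² = 1.0178 atm
P = 39.337 − 1.0178 = 38.32 atm

P ≈ 38.32 atm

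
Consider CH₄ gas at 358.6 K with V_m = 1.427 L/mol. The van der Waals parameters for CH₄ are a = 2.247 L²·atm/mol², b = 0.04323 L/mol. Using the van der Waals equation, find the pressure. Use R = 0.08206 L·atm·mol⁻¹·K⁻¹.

P ≈ 20.16 atm

P = RT/(V_m − b) − a/V_m²
RT/(V_m − b) = (0.08206)(358.6)/(1.427 − 0.04323) = 29.427/1.3838 = 21.265 atm
a/V_m² = 2.247/(1.427)² = 1.1035 atm
P = 21.265 − 1.1035 = 20.16 atm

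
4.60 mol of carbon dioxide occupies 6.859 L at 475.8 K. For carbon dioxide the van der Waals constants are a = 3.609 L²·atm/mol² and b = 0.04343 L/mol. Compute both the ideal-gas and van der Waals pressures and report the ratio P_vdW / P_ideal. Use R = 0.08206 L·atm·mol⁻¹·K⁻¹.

P_vdW / P_ideal ≈ 0.9680

Ideal: P_ideal = nRT/V = (4.60)(0.08206)(475.8)/6.859 = 26.1850 atm
vdW: P = nRT/(V − nb) − a n²/V² = 179.603/6.65922 − 76.3664/47.0459 = 26.9706 − 1.62323 = 25.3474 atm
Ratio = 25.3474/26.1850 = 0.9680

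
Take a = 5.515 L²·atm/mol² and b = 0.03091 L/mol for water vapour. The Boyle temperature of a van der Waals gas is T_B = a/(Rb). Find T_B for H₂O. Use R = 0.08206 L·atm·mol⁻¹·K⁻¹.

For a van der Waals gas the second virial coefficient B₂ = b − a/(RT) vanishes at T_B = a/(Rb).
T_B = 5.515/(0.08206×0.03091) = 5.515/0.0025365 = 2174 K

T_B ≈ 2174 K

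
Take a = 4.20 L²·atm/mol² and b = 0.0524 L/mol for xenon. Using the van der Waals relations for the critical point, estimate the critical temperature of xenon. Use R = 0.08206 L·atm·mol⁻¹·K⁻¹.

T_c ≈ 289.4 K

For a van der Waals gas, T_c = 8a/(27Rb).
T_c = 8×4.20/(27×0.08206×0.0524) = 33.600/0.11610 = 289.4 K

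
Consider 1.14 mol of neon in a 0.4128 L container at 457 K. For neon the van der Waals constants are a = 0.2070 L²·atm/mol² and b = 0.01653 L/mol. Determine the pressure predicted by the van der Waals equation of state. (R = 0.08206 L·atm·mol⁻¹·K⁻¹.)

P ≈ 106.9 atm

P = nRT/(V − nb) − a n²/V²
nRT/(V − nb) = (1.14)(0.08206)(457)/(0.4128 − 1.14×0.01653) = 42.752/0.39396 = 108.52 atm
a n²/V² = (0.2070)(1.14)²/(0.4128)² = 1.5787 atm
P = 108.52 − 1.5787 = 106.9 atm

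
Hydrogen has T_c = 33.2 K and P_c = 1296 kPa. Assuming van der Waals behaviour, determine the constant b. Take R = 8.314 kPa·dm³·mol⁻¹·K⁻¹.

From T_c = 8a/(27Rb) and P_c = a/(27b²): b = R T_c/(8 P_c).
b = (8.314)(33.2)/(8×1296) = 276.02/10368 = 0.02662 dm³/mol

b ≈ 0.02662 dm³/mol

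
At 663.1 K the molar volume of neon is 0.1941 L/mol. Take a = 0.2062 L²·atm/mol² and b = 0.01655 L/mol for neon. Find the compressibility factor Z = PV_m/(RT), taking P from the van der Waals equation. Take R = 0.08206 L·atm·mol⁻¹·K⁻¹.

P = RT/(V_m − b) − a/V_m² = (0.08206)(663.1)/(0.1941 − 0.01655) − 0.2062/(0.1941)²
  = 54.414/0.17755 − 5.4732 = 306.47 − 5.4732 = 301.00 atm
Z = PV_m/(RT) = (301.00)(0.1941)/((0.08206)(663.1)) = 58.424/54.414 = 1.074

Z ≈ 1.074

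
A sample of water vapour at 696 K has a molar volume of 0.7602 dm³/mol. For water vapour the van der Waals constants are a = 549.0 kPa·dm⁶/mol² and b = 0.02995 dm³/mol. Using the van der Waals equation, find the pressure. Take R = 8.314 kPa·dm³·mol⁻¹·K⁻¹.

P ≈ 6974 kPa

P = RT/(V_m − b) − a/V_m²
RT/(V_m − b) = (8.314)(696)/(0.7602 − 0.02995) = 5786.5/0.73025 = 7924.0 kPa
a/V_m² = 549.0/(0.7602)² = 949.98 kPa
P = 7924.0 − 949.98 = 6974 kPa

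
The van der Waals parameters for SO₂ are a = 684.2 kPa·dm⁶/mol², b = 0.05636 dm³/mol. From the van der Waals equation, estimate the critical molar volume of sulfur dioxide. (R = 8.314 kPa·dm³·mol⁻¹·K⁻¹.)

For a van der Waals gas, V_m,c = 3b.
V_m,c = 3×0.05636 = 0.1691 dm³/mol

V_m,c ≈ 0.1691 dm³/mol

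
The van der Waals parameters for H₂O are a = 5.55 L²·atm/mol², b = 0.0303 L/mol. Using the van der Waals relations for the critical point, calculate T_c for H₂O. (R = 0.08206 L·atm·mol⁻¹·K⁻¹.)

For a van der Waals gas, T_c = 8a/(27Rb).
T_c = 8×5.55/(27×0.08206×0.0303) = 44.400/0.067133 = 661.4 K

T_c ≈ 661.4 K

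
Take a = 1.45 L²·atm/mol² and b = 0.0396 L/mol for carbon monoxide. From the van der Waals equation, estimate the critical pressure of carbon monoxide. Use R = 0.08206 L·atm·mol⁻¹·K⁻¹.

P_c ≈ 34.25 atm

For a van der Waals gas, P_c = a/(27b²).
P_c = 1.45/(27×(0.0396)²) = 1.45/0.042340 = 34.25 atm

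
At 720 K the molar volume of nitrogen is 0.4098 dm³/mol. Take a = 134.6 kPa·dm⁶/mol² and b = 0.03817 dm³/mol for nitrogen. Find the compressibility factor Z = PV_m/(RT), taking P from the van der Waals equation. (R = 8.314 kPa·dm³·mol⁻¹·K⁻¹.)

P = RT/(V_m − b) − a/V_m² = (8.314)(720)/(0.4098 − 0.03817) − 134.6/(0.4098)²
  = 5986.1/0.37163 − 801.50 = 16108 − 801.50 = 15307 kPa
Z = PV_m/(RT) = (15307)(0.4098)/((8.314)(720)) = 6272.8/5986.1 = 1.048

Z ≈ 1.048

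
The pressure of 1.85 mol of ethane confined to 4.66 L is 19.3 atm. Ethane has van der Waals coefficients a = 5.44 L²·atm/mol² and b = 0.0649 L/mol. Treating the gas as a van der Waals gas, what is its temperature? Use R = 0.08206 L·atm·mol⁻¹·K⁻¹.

T ≈ 602.8 K

T = (P + a n²/V²)(V − nb)/(nR)
P + a n²/V² = 19.3 + (5.44)(1.85)²/(4.66)² = 20.157 atm
V − nb = 4.66 − (1.85)(0.0649) = 4.5399 L
T = (20.157)(4.5399)/((1.85)(0.08206)) = 602.8 K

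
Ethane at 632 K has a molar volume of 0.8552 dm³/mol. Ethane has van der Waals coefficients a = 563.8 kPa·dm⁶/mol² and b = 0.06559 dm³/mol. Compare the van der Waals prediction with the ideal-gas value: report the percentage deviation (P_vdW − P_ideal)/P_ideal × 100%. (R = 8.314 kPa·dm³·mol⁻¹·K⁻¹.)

Ideal: P_ideal = RT/V_m = (8.314)(632)/0.8552 = 6144.12 kPa
vdW: P = RT/(V_m − b) − a/V_m² = 5254.45/0.789610 − 563.8/0.731367 = 6654.49 − 770.885 = 5883.61 kPa
% deviation = (5883.61 − 6144.12)/6144.12 × 100% = -4.24%

-4.24 %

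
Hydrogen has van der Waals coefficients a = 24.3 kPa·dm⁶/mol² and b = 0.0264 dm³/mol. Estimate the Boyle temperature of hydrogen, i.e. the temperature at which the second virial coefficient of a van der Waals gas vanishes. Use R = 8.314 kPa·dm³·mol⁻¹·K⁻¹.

For a van der Waals gas the second virial coefficient B₂ = b − a/(RT) vanishes at T_B = a/(Rb).
T_B = 24.3/(8.314×0.0264) = 24.3/0.21949 = 110.7 K

T_B ≈ 110.7 K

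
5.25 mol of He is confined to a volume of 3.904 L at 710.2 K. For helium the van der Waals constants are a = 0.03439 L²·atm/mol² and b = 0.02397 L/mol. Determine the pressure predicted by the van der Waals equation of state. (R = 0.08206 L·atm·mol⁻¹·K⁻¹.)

P ≈ 80.92 atm

P = nRT/(V − nb) − a n²/V²
nRT/(V − nb) = (5.25)(0.08206)(710.2)/(3.904 − 5.25×0.02397) = 305.96/3.7782 = 80.980 atm
a n²/V² = (0.03439)(5.25)²/(3.904)² = 0.062192 atm
P = 80.980 − 0.062192 = 80.92 atm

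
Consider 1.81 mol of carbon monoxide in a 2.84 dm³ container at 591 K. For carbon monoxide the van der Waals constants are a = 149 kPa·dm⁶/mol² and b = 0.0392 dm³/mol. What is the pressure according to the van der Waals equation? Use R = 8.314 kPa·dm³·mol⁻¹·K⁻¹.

P = nRT/(V − nb) − a n²/V²
nRT/(V − nb) = (1.81)(8.314)(591)/(2.84 − 1.81×0.0392) = 8893.6/2.7690 = 3211.8 kPa
a n²/V² = (149)(1.81)²/(2.84)² = 60.521 kPa
P = 3211.8 − 60.521 = 3151 kPa

P ≈ 3151 kPa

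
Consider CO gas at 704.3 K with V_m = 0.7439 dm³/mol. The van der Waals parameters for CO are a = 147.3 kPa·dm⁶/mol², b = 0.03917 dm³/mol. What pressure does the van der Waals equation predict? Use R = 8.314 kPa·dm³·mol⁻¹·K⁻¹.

P ≈ 8043 kPa

P = RT/(V_m − b) − a/V_m²
RT/(V_m − b) = (8.314)(704.3)/(0.7439 − 0.03917) = 5855.6/0.70473 = 8309.0 kPa
a/V_m² = 147.3/(0.7439)² = 266.18 kPa
P = 8309.0 − 266.18 = 8043 kPa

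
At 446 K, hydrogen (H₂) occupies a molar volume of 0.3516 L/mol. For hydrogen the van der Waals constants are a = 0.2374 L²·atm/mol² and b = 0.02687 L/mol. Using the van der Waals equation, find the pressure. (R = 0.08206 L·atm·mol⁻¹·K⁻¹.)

P ≈ 110.8 atm

P = RT/(V_m − b) − a/V_m²
RT/(V_m − b) = (0.08206)(446)/(0.3516 − 0.02687) = 36.599/0.32473 = 112.71 atm
a/V_m² = 0.2374/(0.3516)² = 1.9204 atm
P = 112.71 − 1.9204 = 110.8 atm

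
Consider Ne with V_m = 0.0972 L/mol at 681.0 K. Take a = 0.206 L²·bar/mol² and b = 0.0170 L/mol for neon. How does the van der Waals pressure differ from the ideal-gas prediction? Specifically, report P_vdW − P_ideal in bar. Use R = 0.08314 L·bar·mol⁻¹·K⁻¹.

ΔP ≈ 101.7 bar

Ideal: P_ideal = RT/V_m = (0.08314)(681.0)/0.0972 = 582.493 bar
vdW: P = RT/(V_m − b) − a/V_m² = 56.6183/0.0802000 − 0.206/0.00944784 = 705.964 − 21.8039 = 684.160 bar
ΔP = 684.160 − 582.493 = 101.7 bar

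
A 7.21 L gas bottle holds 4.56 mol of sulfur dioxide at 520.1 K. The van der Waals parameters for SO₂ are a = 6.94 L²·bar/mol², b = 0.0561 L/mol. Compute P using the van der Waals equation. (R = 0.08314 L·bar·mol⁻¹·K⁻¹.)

P = nRT/(V − nb) − a n²/V²
nRT/(V − nb) = (4.56)(0.08314)(520.1)/(7.21 − 4.56×0.0561) = 197.18/6.9542 = 28.354 bar
a n²/V² = (6.94)(4.56)²/(7.21)² = 2.7760 bar
P = 28.354 − 2.7760 = 25.58 bar

P ≈ 25.58 bar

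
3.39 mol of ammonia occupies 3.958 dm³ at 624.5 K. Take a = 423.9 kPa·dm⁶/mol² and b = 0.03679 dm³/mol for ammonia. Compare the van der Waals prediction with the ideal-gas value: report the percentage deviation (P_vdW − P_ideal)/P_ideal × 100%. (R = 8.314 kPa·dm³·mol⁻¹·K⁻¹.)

Ideal: P_ideal = nRT/V = (3.39)(8.314)(624.5)/3.958 = 4446.99 kPa
vdW: P = nRT/(V − nb) − a n²/V² = 17601.2/3.83328 − 4871.50/15.6658 = 4591.68 − 310.964 = 4280.72 kPa
% deviation = (4280.72 − 4446.99)/4446.99 × 100% = -3.74%

-3.74 %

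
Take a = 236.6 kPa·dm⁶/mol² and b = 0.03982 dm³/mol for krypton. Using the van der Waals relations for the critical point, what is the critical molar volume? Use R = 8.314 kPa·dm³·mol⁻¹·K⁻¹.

V_m,c ≈ 0.1195 dm³/mol

For a van der Waals gas, V_m,c = 3b.
V_m,c = 3×0.03982 = 0.1195 dm³/mol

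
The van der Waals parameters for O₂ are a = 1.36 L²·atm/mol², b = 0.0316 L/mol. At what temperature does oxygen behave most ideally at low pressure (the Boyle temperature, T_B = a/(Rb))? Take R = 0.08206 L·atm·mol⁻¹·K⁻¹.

T_B ≈ 524.5 K

For a van der Waals gas the second virial coefficient B₂ = b − a/(RT) vanishes at T_B = a/(Rb).
T_B = 1.36/(0.08206×0.0316) = 1.36/0.0025931 = 524.5 K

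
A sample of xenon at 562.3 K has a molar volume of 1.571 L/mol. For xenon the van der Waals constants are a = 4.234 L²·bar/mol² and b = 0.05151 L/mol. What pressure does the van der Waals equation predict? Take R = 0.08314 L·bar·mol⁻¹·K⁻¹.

P ≈ 29.05 bar

P = RT/(V_m − b) − a/V_m²
RT/(V_m − b) = (0.08314)(562.3)/(1.571 − 0.05151) = 46.750/1.5195 = 30.767 bar
a/V_m² = 4.234/(1.571)² = 1.7155 bar
P = 30.767 − 1.7155 = 29.05 bar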